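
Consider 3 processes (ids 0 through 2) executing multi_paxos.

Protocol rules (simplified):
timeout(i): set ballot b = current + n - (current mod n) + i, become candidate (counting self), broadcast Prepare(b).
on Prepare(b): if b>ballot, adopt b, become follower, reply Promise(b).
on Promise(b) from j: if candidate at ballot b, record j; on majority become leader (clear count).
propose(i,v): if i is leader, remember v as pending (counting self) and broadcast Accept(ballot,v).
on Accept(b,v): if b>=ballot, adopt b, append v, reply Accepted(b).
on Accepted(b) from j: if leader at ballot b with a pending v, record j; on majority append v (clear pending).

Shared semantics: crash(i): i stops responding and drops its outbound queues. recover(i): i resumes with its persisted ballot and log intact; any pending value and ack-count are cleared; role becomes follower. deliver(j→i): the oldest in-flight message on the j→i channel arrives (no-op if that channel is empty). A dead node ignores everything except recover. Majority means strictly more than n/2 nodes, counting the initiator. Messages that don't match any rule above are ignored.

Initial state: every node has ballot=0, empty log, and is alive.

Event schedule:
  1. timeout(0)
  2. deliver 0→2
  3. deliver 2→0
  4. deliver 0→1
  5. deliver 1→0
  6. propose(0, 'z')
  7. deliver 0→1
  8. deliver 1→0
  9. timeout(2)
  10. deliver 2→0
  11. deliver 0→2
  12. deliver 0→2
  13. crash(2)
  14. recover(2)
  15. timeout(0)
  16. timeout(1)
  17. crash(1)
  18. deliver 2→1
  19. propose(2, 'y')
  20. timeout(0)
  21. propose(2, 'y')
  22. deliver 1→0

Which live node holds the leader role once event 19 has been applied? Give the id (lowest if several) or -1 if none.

1. timeout(0):  <0:cand b3 ->
2. deliver 0→2:  <2:foll b3 ->
3. deliver 2→0:  <0:lead b3 ->
4. deliver 0→1:  <1:foll b3 ->
5. deliver 1→0:  nop
6. propose(0,'z'):  nop
7. deliver 0→1:  <1:foll b3 z>
8. deliver 1→0:  <0:lead b3 z>
9. timeout(2):  <2:cand b8 ->
10. deliver 2→0:  <0:foll b8 z>
11. deliver 0→2:  nop
12. deliver 0→2:  <2:lead b8 ->
13. crash(2):  <2:✗lead b8 ->
14. recover(2):  <2:foll b8 ->
15. timeout(0):  <0:cand b9 z>
16. timeout(1):  <1:cand b7 z>
17. crash(1):  <1:✗cand b7 z>
18. deliver 2→1:  nop
19. propose(2,'y'):  nop

-1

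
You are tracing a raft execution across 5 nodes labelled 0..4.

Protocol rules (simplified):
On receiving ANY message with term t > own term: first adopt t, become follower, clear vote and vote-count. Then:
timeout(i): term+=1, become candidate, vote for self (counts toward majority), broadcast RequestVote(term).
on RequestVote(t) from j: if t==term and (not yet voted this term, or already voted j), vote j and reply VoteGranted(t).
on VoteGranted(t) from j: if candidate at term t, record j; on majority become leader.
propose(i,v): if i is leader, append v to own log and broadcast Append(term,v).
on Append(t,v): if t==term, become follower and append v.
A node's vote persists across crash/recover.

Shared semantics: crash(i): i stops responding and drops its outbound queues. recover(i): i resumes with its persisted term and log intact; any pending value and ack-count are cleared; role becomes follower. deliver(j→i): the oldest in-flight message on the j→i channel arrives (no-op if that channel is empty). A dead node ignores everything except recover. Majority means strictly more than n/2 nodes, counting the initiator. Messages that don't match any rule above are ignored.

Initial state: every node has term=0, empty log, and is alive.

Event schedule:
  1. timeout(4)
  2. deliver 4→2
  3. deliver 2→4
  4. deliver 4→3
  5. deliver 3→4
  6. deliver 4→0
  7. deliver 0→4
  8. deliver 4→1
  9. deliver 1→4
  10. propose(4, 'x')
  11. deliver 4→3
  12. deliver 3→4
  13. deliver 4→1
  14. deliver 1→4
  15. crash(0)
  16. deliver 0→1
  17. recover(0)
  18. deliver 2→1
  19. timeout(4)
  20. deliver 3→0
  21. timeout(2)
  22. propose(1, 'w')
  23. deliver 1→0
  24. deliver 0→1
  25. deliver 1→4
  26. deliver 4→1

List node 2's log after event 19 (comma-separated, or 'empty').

empty

1. timeout(4):  <4:cand t1 ->
2. deliver 4→2:  <2:foll t1 ->
3. deliver 2→4:  nop
4. deliver 4→3:  <3:foll t1 ->
5. deliver 3→4:  <4:lead t1 ->
6. deliver 4→0:  <0:foll t1 ->
7. deliver 0→4:  nop
8. deliver 4→1:  <1:foll t1 ->
9. deliver 1→4:  nop
10. propose(4,'x'):  <4:lead t1 x>
11. deliver 4→3:  <3:foll t1 x>
12. deliver 3→4:  nop
13. deliver 4→1:  <1:foll t1 x>
14. deliver 1→4:  nop
15. crash(0):  <0:✗foll t1 ->
16. deliver 0→1:  nop
17. recover(0):  <0:foll t1 ->
18. deliver 2→1:  nop
19. timeout(4):  <4:cand t2 x>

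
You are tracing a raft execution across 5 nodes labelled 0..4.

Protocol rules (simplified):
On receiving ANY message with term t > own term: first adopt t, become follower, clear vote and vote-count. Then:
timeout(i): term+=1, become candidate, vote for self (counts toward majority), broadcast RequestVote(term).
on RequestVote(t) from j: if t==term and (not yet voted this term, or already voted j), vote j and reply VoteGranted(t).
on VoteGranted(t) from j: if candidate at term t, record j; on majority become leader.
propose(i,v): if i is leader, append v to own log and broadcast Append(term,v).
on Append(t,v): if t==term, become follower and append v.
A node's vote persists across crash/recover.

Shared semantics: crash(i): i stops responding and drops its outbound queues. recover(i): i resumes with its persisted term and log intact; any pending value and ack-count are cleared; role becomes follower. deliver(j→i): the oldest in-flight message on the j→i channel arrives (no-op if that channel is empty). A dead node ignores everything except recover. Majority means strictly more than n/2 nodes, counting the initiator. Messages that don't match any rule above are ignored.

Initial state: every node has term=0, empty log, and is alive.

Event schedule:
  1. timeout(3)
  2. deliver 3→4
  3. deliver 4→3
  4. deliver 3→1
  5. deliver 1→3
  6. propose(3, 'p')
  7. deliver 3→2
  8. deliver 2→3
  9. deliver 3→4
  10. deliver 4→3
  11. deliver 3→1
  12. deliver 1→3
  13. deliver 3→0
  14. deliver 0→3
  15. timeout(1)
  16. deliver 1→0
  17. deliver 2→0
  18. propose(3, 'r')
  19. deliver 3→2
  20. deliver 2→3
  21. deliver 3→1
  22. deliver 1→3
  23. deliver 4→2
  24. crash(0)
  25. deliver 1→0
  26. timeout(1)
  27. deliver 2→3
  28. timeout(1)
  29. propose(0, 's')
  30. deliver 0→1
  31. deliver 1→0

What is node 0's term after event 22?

[1] timeout(3) → N3(cand t1 [-])
[2] deliver 3→4 → N4(foll t1 [-])
[3] deliver 4→3 → ∅
[4] deliver 3→1 → N1(foll t1 [-])
[5] deliver 1→3 → N3(lead t1 [-])
[6] propose(3,'p') → N3(lead t1 [p])
[7] deliver 3→2 → N2(foll t1 [-])
[8] deliver 2→3 → ∅
[9] deliver 3→4 → N4(foll t1 [p])
[10] deliver 4→3 → ∅
[11] deliver 3→1 → N1(foll t1 [p])
[12] deliver 1→3 → ∅
[13] deliver 3→0 → N0(foll t1 [-])
[14] deliver 0→3 → ∅
[15] timeout(1) → N1(cand t2 [p])
[16] deliver 1→0 → N0(foll t2 [-])
[17] deliver 2→0 → ∅
[18] propose(3,'r') → N3(lead t1 [p,r])
[19] deliver 3→2 → N2(foll t1 [p])
[20] deliver 2→3 → ∅
[21] deliver 3→1 → ∅
[22] deliver 1→3 → N3(foll t2 [p,r])

2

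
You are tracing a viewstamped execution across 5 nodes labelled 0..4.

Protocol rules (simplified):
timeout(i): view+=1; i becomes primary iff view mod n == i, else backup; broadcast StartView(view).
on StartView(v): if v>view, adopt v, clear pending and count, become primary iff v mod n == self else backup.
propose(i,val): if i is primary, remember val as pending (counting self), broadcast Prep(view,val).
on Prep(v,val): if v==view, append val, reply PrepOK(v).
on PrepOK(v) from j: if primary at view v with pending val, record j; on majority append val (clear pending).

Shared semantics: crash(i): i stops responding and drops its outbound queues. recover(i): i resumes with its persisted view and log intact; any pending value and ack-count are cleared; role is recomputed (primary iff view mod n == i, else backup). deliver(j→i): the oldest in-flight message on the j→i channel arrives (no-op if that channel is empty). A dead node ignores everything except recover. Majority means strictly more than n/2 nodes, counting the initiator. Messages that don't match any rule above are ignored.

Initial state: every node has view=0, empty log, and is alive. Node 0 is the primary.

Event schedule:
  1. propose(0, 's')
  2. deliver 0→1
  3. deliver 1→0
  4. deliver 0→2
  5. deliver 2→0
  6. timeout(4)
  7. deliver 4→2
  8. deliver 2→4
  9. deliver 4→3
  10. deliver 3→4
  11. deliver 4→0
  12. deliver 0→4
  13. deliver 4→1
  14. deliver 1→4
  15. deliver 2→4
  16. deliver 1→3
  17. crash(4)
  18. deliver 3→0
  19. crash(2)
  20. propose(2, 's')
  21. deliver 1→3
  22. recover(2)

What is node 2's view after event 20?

e1 propose(0,'s'): ·
e2 deliver 0→1: 1[back,v=0,s]
e3 deliver 1→0: ·
e4 deliver 0→2: 2[back,v=0,s]
e5 deliver 2→0: 0[prim,v=0,s]
e6 timeout(4): 4[back,v=1,-]
e7 deliver 4→2: 2[back,v=1,s]
e8 deliver 2→4: ·
e9 deliver 4→3: 3[back,v=1,-]
e10 deliver 3→4: ·
e11 deliver 4→0: 0[back,v=1,s]
e12 deliver 0→4: ·
e13 deliver 4→1: 1[prim,v=1,s]
e14 deliver 1→4: ·
e15 deliver 2→4: ·
e16 deliver 1→3: ·
e17 crash(4): 4[✗back,v=1,-]
e18 deliver 3→0: ·
e19 crash(2): 2[✗back,v=1,s]
e20 propose(2,'s'): ·

1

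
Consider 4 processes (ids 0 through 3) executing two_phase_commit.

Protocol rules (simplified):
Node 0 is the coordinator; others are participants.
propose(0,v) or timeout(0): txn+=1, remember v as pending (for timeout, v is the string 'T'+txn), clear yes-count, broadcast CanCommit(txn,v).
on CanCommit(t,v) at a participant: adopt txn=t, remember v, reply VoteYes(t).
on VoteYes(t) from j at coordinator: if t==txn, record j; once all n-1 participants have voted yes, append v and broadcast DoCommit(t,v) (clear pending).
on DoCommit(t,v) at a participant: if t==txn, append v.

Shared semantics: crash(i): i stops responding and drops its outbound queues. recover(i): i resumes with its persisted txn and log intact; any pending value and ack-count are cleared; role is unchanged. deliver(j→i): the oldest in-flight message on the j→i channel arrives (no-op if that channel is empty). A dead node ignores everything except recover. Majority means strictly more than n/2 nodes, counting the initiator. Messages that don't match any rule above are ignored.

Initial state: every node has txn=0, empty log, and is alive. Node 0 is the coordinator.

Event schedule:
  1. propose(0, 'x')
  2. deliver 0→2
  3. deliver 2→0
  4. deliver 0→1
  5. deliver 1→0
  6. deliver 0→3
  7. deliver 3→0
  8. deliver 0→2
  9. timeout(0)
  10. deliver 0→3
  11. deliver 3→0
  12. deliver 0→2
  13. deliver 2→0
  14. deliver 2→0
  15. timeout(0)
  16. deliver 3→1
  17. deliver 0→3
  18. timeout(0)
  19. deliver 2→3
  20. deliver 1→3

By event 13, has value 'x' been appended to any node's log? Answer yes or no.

yes

e1 propose(0,'x'): 0[coor,t=1,-]
e2 deliver 0→2: 2[part,t=1,-]
e3 deliver 2→0: ·
e4 deliver 0→1: 1[part,t=1,-]
e5 deliver 1→0: ·
e6 deliver 0→3: 3[part,t=1,-]
e7 deliver 3→0: 0[coor,t=1,x]
e8 deliver 0→2: 2[part,t=1,x]
e9 timeout(0): 0[coor,t=2,x]
e10 deliver 0→3: 3[part,t=1,x]
e11 deliver 3→0: ·
e12 deliver 0→2: 2[part,t=2,x]
e13 deliver 2→0: ·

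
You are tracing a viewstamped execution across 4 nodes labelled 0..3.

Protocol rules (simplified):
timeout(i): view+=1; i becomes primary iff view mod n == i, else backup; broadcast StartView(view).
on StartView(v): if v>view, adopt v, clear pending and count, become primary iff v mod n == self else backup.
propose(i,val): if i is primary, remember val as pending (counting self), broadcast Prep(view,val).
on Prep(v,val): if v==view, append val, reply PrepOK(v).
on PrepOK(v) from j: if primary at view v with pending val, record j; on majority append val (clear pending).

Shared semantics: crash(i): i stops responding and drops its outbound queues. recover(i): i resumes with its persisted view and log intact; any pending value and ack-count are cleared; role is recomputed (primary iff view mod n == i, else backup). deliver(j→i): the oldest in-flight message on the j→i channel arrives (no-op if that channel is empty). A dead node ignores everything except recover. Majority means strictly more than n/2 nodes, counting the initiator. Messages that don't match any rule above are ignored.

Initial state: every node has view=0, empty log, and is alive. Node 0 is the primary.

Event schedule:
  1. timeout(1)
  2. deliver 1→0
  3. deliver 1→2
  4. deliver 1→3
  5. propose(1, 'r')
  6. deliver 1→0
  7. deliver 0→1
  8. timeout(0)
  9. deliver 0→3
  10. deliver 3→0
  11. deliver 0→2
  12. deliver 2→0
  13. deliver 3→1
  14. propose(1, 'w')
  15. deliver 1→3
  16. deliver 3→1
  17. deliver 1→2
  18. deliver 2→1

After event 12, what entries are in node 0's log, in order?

e1 timeout(1): 1[prim,v=1,-]
e2 deliver 1→0: 0[back,v=1,-]
e3 deliver 1→2: 2[back,v=1,-]
e4 deliver 1→3: 3[back,v=1,-]
e5 propose(1,'r'): ·
e6 deliver 1→0: 0[back,v=1,r]
e7 deliver 0→1: ·
e8 timeout(0): 0[back,v=2,r]
e9 deliver 0→3: 3[back,v=2,-]
e10 deliver 3→0: ·
e11 deliver 0→2: 2[prim,v=2,-]
e12 deliver 2→0: ·

r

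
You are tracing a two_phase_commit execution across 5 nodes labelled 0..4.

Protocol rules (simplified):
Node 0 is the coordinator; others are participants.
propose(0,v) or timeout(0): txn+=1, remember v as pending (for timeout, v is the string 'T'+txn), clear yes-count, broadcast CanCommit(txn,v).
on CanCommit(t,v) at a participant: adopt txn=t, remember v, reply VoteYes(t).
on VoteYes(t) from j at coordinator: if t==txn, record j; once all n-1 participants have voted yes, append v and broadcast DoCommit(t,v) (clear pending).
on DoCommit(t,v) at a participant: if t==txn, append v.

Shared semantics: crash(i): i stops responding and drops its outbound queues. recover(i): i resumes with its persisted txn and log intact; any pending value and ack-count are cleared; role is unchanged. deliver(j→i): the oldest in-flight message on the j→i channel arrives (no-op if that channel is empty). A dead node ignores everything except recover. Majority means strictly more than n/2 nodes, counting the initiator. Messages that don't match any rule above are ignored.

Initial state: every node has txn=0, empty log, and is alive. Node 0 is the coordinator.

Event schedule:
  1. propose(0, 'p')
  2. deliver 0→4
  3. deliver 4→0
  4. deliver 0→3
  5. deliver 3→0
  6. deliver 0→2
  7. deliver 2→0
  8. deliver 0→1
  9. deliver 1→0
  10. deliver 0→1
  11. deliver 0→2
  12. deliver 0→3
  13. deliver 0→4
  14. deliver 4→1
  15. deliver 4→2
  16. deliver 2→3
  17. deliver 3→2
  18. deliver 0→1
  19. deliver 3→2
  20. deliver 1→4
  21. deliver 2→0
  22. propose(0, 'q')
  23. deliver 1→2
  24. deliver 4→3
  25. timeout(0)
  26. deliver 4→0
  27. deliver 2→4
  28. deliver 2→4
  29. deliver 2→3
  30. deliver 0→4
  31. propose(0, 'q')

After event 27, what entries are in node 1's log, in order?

step 1 propose(0,'p'): 0={coor,t=1,log=-}
step 2 deliver 0→4: 4={part,t=1,log=-}
step 3 deliver 4→0: —
step 4 deliver 0→3: 3={part,t=1,log=-}
step 5 deliver 3→0: —
step 6 deliver 0→2: 2={part,t=1,log=-}
step 7 deliver 2→0: —
step 8 deliver 0→1: 1={part,t=1,log=-}
step 9 deliver 1→0: 0={coor,t=1,log=p}
step 10 deliver 0→1: 1={part,t=1,log=p}
step 11 deliver 0→2: 2={part,t=1,log=p}
step 12 deliver 0→3: 3={part,t=1,log=p}
step 13 deliver 0→4: 4={part,t=1,log=p}
step 14 deliver 4→1: —
step 15 deliver 4→2: —
step 16 deliver 2→3: —
step 17 deliver 3→2: —
step 18 deliver 0→1: —
step 19 deliver 3→2: —
step 20 deliver 1→4: —
step 21 deliver 2→0: —
step 22 propose(0,'q'): 0={coor,t=2,log=p}
step 23 deliver 1→2: —
step 24 deliver 4→3: —
step 25 timeout(0): 0={coor,t=3,log=p}
step 26 deliver 4→0: —
step 27 deliver 2→4: —

p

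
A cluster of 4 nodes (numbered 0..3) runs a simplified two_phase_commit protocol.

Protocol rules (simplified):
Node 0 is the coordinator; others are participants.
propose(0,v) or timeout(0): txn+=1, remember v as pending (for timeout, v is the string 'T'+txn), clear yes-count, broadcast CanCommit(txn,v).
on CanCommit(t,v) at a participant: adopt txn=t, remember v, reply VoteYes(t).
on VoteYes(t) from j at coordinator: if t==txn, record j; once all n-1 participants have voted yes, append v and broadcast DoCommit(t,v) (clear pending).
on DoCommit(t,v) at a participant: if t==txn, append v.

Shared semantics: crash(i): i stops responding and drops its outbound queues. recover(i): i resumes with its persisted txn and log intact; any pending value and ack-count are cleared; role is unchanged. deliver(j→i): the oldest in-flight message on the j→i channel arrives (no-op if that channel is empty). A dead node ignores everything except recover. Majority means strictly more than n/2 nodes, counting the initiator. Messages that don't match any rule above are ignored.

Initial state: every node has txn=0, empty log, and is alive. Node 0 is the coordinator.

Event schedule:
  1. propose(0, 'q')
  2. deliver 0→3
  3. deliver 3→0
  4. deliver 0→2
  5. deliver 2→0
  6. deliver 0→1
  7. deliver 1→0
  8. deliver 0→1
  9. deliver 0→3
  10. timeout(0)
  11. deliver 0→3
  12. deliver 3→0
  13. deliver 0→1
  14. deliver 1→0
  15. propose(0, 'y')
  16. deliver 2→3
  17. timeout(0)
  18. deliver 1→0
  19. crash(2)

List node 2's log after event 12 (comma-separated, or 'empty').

empty

[1] propose(0,'q') → N0(coor t1 [-])
[2] deliver 0→3 → N3(part t1 [-])
[3] deliver 3→0 → ∅
[4] deliver 0→2 → N2(part t1 [-])
[5] deliver 2→0 → ∅
[6] deliver 0→1 → N1(part t1 [-])
[7] deliver 1→0 → N0(coor t1 [q])
[8] deliver 0→1 → N1(part t1 [q])
[9] deliver 0→3 → N3(part t1 [q])
[10] timeout(0) → N0(coor t2 [q])
[11] deliver 0→3 → N3(part t2 [q])
[12] deliver 3→0 → ∅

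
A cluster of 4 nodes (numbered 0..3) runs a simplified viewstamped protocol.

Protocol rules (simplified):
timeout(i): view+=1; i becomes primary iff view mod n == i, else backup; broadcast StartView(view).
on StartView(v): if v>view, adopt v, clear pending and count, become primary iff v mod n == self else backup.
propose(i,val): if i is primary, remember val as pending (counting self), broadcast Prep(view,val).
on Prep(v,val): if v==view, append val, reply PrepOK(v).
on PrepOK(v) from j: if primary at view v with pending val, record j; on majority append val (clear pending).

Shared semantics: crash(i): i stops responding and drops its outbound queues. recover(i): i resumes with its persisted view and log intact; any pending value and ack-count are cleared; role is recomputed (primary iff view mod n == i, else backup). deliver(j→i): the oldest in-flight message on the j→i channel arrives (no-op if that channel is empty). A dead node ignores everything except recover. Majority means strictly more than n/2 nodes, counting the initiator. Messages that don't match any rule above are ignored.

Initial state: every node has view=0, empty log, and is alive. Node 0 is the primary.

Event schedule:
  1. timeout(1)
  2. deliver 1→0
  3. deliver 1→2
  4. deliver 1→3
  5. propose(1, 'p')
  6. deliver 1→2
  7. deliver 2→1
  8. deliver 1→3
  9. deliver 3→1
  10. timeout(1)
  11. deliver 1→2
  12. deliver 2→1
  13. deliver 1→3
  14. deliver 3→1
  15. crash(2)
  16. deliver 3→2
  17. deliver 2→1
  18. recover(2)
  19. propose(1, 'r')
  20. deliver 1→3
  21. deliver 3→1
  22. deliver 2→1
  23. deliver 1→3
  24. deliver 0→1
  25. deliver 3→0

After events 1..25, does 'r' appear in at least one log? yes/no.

no

after 1 — timeout(1): n1:prim/v1/[-]
after 2 — deliver 1→0: n0:back/v1/[-]
after 3 — deliver 1→2: n2:back/v1/[-]
after 4 — deliver 1→3: n3:back/v1/[-]
after 5 — propose(1,'p'): ·
after 6 — deliver 1→2: n2:back/v1/[p]
after 7 — deliver 2→1: ·
after 8 — deliver 1→3: n3:back/v1/[p]
after 9 — deliver 3→1: n1:prim/v1/[p]
after 10 — timeout(1): n1:back/v2/[p]
after 11 — deliver 1→2: n2:prim/v2/[p]
after 12 — deliver 2→1: ·
after 13 — deliver 1→3: n3:back/v2/[p]
after 14 — deliver 3→1: ·
after 15 — crash(2): n2:✗prim/v2/[p]
after 16 — deliver 3→2: ·
after 17 — deliver 2→1: ·
after 18 — recover(2): n2:prim/v2/[p]
after 19 — propose(1,'r'): ·
after 20 — deliver 1→3: ·
after 21 — deliver 3→1: ·
after 22 — deliver 2→1: ·
after 23 — deliver 1→3: ·
after 24 — deliver 0→1: ·
after 25 — deliver 3→0: ·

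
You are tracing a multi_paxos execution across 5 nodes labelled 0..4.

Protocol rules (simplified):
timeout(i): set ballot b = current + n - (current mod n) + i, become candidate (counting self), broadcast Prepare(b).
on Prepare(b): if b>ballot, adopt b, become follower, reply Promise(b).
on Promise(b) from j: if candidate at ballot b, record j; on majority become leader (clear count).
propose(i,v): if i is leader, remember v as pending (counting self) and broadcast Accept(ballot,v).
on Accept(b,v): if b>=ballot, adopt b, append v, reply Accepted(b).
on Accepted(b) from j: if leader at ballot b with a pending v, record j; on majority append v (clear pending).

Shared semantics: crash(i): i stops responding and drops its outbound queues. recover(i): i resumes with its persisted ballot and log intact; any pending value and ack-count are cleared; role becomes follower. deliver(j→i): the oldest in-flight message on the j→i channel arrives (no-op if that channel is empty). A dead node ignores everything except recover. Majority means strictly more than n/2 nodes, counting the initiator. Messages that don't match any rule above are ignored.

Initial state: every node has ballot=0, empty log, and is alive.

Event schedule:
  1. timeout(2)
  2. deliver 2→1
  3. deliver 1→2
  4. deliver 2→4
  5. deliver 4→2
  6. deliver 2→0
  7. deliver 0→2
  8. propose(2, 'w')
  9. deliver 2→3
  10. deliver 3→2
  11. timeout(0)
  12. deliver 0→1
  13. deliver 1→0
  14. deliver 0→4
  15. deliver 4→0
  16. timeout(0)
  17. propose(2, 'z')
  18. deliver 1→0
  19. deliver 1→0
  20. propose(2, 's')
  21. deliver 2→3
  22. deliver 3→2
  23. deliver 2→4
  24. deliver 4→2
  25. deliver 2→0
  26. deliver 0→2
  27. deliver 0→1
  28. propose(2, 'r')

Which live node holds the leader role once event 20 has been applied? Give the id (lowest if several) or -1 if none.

2

1. timeout(2):  <2:cand b7 ->
2. deliver 2→1:  <1:foll b7 ->
3. deliver 1→2:  nop
4. deliver 2→4:  <4:foll b7 ->
5. deliver 4→2:  <2:lead b7 ->
6. deliver 2→0:  <0:foll b7 ->
7. deliver 0→2:  nop
8. propose(2,'w'):  nop
9. deliver 2→3:  <3:foll b7 ->
10. deliver 3→2:  nop
11. timeout(0):  <0:cand b10 ->
12. deliver 0→1:  <1:foll b10 ->
13. deliver 1→0:  nop
14. deliver 0→4:  <4:foll b10 ->
15. deliver 4→0:  <0:lead b10 ->
16. timeout(0):  <0:cand b15 ->
17. propose(2,'z'):  nop
18. deliver 1→0:  nop
19. deliver 1→0:  nop
20. propose(2,'s'):  nop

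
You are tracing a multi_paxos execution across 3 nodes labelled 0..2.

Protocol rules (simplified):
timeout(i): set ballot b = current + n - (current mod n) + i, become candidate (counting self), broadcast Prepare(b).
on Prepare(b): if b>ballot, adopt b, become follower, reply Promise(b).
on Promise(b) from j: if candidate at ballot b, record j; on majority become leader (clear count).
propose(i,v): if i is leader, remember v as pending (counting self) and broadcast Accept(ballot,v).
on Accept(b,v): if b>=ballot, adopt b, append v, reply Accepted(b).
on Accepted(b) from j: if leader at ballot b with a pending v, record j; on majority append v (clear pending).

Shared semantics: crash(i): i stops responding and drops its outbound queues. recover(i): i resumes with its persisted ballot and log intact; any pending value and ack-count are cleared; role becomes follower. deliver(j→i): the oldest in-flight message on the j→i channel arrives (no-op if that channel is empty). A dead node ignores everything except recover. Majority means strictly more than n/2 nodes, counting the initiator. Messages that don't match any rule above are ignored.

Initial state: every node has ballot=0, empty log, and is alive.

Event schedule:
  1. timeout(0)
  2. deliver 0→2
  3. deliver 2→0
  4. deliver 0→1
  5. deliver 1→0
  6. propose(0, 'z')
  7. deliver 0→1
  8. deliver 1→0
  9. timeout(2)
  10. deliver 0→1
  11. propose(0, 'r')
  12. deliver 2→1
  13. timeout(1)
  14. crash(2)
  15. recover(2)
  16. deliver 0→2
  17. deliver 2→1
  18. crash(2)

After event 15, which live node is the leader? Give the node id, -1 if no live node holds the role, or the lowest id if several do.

e1 timeout(0): 0[cand,b=3,-]
e2 deliver 0→2: 2[foll,b=3,-]
e3 deliver 2→0: 0[lead,b=3,-]
e4 deliver 0→1: 1[foll,b=3,-]
e5 deliver 1→0: ·
e6 propose(0,'z'): ·
e7 deliver 0→1: 1[foll,b=3,z]
e8 deliver 1→0: 0[lead,b=3,z]
e9 timeout(2): 2[cand,b=8,-]
e10 deliver 0→1: ·
e11 propose(0,'r'): ·
e12 deliver 2→1: 1[foll,b=8,z]
e13 timeout(1): 1[cand,b=10,z]
e14 crash(2): 2[✗cand,b=8,-]
e15 recover(2): 2[foll,b=8,-]

0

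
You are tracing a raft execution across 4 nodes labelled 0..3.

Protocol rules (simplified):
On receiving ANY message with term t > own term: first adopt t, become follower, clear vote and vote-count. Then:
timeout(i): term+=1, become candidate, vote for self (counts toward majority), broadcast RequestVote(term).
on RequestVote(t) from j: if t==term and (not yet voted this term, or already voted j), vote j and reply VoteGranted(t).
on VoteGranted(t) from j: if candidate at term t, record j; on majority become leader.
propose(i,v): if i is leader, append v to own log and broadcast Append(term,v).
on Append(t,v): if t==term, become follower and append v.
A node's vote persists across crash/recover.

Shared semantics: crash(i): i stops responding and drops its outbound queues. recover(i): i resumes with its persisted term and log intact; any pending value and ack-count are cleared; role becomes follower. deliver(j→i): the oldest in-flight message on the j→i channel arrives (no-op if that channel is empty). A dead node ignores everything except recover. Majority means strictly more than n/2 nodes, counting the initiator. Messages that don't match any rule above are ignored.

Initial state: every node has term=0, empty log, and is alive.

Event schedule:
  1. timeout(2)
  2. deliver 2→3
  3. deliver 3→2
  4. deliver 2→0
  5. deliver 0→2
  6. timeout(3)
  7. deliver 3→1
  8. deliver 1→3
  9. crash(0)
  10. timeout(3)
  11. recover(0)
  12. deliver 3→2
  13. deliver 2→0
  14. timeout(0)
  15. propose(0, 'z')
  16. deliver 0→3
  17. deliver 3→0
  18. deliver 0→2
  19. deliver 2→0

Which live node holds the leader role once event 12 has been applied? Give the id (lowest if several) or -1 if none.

e1 timeout(2): 2[cand,t=1,-]
e2 deliver 2→3: 3[foll,t=1,-]
e3 deliver 3→2: ·
e4 deliver 2→0: 0[foll,t=1,-]
e5 deliver 0→2: 2[lead,t=1,-]
e6 timeout(3): 3[cand,t=2,-]
e7 deliver 3→1: 1[foll,t=2,-]
e8 deliver 1→3: ·
e9 crash(0): 0[✗foll,t=1,-]
e10 timeout(3): 3[cand,t=3,-]
e11 recover(0): 0[foll,t=1,-]
e12 deliver 3→2: 2[foll,t=2,-]

-1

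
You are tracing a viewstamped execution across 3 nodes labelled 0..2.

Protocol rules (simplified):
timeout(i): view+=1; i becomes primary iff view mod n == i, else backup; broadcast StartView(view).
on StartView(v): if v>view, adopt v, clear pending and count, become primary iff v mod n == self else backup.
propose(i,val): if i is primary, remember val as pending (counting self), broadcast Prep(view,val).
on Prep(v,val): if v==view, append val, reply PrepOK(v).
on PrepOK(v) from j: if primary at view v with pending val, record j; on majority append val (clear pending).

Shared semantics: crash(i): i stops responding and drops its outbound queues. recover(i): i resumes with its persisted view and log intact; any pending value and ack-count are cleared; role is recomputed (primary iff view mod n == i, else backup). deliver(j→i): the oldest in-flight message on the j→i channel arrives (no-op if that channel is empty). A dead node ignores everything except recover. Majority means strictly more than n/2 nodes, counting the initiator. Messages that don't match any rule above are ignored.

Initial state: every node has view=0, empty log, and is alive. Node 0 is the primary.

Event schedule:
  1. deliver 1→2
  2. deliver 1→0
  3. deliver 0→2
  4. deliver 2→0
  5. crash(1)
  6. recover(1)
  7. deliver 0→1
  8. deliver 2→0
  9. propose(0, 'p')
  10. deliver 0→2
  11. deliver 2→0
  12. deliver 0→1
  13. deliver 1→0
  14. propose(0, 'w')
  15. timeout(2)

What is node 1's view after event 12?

after 1 — deliver 1→2: ·
after 2 — deliver 1→0: ·
after 3 — deliver 0→2: ·
after 4 — deliver 2→0: ·
after 5 — crash(1): n1:✗back/v0/[-]
after 6 — recover(1): n1:back/v0/[-]
after 7 — deliver 0→1: ·
after 8 — deliver 2→0: ·
after 9 — propose(0,'p'): ·
after 10 — deliver 0→2: n2:back/v0/[p]
after 11 — deliver 2→0: n0:prim/v0/[p]
after 12 — deliver 0→1: n1:back/v0/[p]

0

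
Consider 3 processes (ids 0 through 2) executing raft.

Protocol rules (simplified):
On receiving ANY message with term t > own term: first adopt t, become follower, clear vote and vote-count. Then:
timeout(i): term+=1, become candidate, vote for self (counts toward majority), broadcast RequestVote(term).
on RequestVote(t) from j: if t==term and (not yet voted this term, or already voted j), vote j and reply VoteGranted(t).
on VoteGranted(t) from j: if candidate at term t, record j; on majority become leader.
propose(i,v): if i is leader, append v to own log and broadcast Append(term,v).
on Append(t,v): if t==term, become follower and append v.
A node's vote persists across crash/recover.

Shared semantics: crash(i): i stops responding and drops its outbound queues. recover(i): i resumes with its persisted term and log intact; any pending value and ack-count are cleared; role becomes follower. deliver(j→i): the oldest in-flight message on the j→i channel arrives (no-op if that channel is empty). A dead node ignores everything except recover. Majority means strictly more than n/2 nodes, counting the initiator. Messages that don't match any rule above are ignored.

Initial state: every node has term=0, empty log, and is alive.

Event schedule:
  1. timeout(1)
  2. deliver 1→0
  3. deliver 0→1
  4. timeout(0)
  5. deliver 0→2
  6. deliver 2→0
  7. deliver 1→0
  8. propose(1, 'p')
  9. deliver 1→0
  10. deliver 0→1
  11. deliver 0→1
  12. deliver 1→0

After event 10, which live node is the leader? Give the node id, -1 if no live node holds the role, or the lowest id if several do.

e1 timeout(1): 1[cand,t=1,-]
e2 deliver 1→0: 0[foll,t=1,-]
e3 deliver 0→1: 1[lead,t=1,-]
e4 timeout(0): 0[cand,t=2,-]
e5 deliver 0→2: 2[foll,t=2,-]
e6 deliver 2→0: 0[lead,t=2,-]
e7 deliver 1→0: ·
e8 propose(1,'p'): 1[lead,t=1,p]
e9 deliver 1→0: ·
e10 deliver 0→1: 1[foll,t=2,p]

0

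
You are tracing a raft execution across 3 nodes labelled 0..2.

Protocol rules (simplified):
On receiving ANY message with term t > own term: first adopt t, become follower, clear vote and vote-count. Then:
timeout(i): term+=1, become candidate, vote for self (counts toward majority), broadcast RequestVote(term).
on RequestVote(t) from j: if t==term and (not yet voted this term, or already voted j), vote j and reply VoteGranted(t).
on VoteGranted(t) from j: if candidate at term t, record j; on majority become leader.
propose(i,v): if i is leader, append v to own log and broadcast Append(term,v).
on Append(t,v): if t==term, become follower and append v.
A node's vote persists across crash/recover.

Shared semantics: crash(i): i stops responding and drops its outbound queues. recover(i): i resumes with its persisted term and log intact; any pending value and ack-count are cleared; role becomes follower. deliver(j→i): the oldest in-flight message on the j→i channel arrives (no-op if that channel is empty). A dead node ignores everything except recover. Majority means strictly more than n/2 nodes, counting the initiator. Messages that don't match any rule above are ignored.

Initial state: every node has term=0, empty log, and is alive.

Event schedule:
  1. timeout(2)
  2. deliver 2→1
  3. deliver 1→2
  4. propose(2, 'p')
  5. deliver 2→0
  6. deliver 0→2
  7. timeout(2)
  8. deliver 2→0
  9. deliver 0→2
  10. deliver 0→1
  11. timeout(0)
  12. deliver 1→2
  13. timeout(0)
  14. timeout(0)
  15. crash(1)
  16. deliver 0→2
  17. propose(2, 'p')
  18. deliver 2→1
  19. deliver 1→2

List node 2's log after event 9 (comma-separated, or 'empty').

p

step 1 timeout(2): 2={cand,t=1,log=-}
step 2 deliver 2→1: 1={foll,t=1,log=-}
step 3 deliver 1→2: 2={lead,t=1,log=-}
step 4 propose(2,'p'): 2={lead,t=1,log=p}
step 5 deliver 2→0: 0={foll,t=1,log=-}
step 6 deliver 0→2: —
step 7 timeout(2): 2={cand,t=2,log=p}
step 8 deliver 2→0: 0={foll,t=1,log=p}
step 9 deliver 0→2: —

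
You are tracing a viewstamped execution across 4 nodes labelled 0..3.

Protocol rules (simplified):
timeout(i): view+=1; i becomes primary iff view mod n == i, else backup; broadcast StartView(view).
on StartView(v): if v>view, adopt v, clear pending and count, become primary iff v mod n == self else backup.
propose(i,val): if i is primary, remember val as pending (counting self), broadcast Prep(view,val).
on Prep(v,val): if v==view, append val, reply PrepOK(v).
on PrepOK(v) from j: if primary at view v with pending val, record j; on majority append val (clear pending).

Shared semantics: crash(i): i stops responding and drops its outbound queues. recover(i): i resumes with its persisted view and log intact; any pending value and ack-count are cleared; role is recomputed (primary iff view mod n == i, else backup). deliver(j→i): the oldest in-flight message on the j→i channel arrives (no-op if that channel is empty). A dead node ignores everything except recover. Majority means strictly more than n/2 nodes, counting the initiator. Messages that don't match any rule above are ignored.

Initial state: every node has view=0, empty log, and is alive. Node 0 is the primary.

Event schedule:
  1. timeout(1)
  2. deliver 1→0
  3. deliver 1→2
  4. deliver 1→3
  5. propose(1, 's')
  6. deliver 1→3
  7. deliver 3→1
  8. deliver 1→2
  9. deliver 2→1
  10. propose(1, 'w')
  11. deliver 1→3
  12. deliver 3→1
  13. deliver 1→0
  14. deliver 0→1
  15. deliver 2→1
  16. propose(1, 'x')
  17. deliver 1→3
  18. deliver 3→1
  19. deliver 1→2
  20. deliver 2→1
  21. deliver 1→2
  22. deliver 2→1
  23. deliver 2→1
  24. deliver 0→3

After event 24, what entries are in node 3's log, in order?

1. timeout(1):  <1:prim v1 ->
2. deliver 1→0:  <0:back v1 ->
3. deliver 1→2:  <2:back v1 ->
4. deliver 1→3:  <3:back v1 ->
5. propose(1,'s'):  nop
6. deliver 1→3:  <3:back v1 s>
7. deliver 3→1:  nop
8. deliver 1→2:  <2:back v1 s>
9. deliver 2→1:  <1:prim v1 s>
10. propose(1,'w'):  nop
11. deliver 1→3:  <3:back v1 s,w>
12. deliver 3→1:  nop
13. deliver 1→0:  <0:back v1 s>
14. deliver 0→1:  <1:prim v1 s,w>
15. deliver 2→1:  nop
16. propose(1,'x'):  nop
17. deliver 1→3:  <3:back v1 s,w,x>
18. deliver 3→1:  nop
19. deliver 1→2:  <2:back v1 s,w>
20. deliver 2→1:  <1:prim v1 s,w,x>
21. deliver 1→2:  <2:back v1 s,w,x>
22. deliver 2→1:  nop
23. deliver 2→1:  nop
24. deliver 0→3:  nop

s,w,x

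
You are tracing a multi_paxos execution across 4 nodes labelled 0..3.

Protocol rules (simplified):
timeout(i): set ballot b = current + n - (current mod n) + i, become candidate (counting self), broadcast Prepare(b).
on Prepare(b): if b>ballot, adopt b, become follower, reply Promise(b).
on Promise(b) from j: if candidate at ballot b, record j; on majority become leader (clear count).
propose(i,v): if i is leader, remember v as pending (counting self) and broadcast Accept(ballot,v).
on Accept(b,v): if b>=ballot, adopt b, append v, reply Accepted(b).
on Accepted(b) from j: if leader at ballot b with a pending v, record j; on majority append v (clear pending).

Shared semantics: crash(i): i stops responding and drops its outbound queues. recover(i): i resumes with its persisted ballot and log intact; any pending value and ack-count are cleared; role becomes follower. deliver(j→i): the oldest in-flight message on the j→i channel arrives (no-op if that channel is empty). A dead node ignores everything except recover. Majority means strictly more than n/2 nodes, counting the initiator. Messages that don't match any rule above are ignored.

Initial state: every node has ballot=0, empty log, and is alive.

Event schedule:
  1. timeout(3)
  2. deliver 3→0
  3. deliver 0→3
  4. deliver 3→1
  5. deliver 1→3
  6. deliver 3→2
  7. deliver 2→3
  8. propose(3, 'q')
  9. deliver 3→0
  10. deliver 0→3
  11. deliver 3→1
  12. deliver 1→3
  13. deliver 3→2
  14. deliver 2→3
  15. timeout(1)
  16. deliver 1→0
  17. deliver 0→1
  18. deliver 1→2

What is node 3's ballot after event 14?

e1 timeout(3): 3[cand,b=7,-]
e2 deliver 3→0: 0[foll,b=7,-]
e3 deliver 0→3: ·
e4 deliver 3→1: 1[foll,b=7,-]
e5 deliver 1→3: 3[lead,b=7,-]
e6 deliver 3→2: 2[foll,b=7,-]
e7 deliver 2→3: ·
e8 propose(3,'q'): ·
e9 deliver 3→0: 0[foll,b=7,q]
e10 deliver 0→3: ·
e11 deliver 3→1: 1[foll,b=7,q]
e12 deliver 1→3: 3[lead,b=7,q]
e13 deliver 3→2: 2[foll,b=7,q]
e14 deliver 2→3: ·

7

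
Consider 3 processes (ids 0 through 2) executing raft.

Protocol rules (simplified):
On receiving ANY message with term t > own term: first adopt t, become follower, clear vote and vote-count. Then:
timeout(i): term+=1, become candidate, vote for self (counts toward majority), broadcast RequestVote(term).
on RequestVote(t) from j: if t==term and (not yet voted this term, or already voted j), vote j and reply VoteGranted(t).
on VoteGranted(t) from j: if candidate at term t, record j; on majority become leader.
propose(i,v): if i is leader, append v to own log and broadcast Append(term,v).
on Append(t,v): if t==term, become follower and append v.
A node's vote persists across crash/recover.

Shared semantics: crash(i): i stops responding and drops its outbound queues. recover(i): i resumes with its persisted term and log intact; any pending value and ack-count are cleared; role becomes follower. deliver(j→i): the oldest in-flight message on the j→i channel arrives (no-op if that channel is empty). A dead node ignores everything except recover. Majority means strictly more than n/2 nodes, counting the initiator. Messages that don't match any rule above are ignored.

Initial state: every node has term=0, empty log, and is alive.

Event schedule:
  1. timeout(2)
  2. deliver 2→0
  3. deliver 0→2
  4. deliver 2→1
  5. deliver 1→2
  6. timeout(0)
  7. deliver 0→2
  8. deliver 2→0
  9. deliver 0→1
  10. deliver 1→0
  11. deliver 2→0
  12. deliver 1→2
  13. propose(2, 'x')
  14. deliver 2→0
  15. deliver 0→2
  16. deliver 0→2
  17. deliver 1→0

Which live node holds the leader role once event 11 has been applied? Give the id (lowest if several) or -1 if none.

0

e1 timeout(2): 2[cand,t=1,-]
e2 deliver 2→0: 0[foll,t=1,-]
e3 deliver 0→2: 2[lead,t=1,-]
e4 deliver 2→1: 1[foll,t=1,-]
e5 deliver 1→2: ·
e6 timeout(0): 0[cand,t=2,-]
e7 deliver 0→2: 2[foll,t=2,-]
e8 deliver 2→0: 0[lead,t=2,-]
e9 deliver 0→1: 1[foll,t=2,-]
e10 deliver 1→0: ·
e11 deliver 2→0: ·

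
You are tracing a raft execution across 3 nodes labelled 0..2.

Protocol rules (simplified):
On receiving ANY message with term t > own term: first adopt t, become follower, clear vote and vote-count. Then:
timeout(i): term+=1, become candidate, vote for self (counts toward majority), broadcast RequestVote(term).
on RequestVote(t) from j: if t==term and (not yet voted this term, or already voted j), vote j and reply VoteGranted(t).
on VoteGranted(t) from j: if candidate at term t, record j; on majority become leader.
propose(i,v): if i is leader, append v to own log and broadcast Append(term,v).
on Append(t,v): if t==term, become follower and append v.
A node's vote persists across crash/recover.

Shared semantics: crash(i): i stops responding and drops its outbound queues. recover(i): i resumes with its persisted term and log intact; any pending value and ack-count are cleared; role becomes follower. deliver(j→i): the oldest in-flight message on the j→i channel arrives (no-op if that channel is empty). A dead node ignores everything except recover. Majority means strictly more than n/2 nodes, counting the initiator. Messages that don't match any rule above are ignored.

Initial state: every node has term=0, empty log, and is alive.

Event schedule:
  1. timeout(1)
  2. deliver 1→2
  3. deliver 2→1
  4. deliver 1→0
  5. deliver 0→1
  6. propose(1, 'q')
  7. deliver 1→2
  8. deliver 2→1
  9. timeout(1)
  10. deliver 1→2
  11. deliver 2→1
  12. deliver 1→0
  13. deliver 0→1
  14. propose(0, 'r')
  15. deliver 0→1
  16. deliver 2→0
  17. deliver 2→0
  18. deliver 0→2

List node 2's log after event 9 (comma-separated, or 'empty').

after 1 — timeout(1): n1:cand/t1/[-]
after 2 — deliver 1→2: n2:foll/t1/[-]
after 3 — deliver 2→1: n1:lead/t1/[-]
after 4 — deliver 1→0: n0:foll/t1/[-]
after 5 — deliver 0→1: ·
after 6 — propose(1,'q'): n1:lead/t1/[q]
after 7 — deliver 1→2: n2:foll/t1/[q]
after 8 — deliver 2→1: ·
after 9 — timeout(1): n1:cand/t2/[q]

q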